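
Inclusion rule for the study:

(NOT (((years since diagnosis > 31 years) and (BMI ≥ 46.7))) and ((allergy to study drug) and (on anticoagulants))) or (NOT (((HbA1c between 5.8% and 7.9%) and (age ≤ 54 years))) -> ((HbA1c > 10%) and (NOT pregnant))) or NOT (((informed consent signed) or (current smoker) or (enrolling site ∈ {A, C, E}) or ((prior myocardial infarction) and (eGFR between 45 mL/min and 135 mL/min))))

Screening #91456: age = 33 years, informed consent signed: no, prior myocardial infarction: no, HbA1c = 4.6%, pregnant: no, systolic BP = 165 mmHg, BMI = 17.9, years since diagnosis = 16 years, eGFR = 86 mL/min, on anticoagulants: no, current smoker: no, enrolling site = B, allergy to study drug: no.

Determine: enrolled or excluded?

Atomic conditions:
  years since diagnosis > 31 years: 16 > 31 is false
  BMI ≥ 46.7: 17.9 ≥ 46.7 is false
  allergy to study drug: no → false
  on anticoagulants: no → false
  HbA1c between 5.8% and 7.9%: 4.6 in [5.8, 7.9] is false
  age ≤ 54 years: 33 ≤ 54 is true
  HbA1c > 10%: 4.6 > 10 is false
  NOT pregnant: no → true
  informed consent signed: no → false
  current smoker: no → false
  enrolling site ∈ {A, C, E}: B is not in the set → false
  prior myocardial infarction: no → false
  eGFR between 45 mL/min and 135 mL/min: 86 in [45, 135] is true
Combine:
[1.1.1] false AND false = false
[1.1] NOT false = true
[1.2] false AND false = false
[1] true AND false = false
[2.1.1] false AND true = false
[2.1] NOT false = true
[2.2] false AND true = false
[2] true → false = false
[3.1.4] false AND true = false
[3.1] false OR false OR false OR false = false
[3] NOT false = true
[root] false OR false OR true = true
Overall: true → enrolled

Enrolled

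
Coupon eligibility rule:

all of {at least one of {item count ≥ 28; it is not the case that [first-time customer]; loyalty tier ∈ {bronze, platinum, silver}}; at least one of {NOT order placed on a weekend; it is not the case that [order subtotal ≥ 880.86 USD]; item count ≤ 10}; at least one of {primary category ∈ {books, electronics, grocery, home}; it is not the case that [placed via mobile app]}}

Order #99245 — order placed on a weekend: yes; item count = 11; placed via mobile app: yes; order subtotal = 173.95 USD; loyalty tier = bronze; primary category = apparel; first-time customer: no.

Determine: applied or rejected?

Atomic conditions:
  item count ≥ 28: 11 ≥ 28 is false
  first-time customer: no → false
  loyalty tier ∈ {bronze, platinum, silver}: bronze is in the set → true
  NOT order placed on a weekend: yes → false
  order subtotal ≥ 880.86 USD: 173.95 ≥ 880.86 is false
  item count ≤ 10: 11 ≤ 10 is false
  primary category ∈ {books, electronics, grocery, home}: apparel is not in the set → false
  placed via mobile app: yes → true
Combine:
[1.2] NOT false = true
[1] false OR true OR true = true
[2.2] NOT false = true
[2] false OR true OR false = true
[3.2] NOT true = false
[3] false OR false = false
[root] true AND true AND false = false
Overall: false → rejected

Rejected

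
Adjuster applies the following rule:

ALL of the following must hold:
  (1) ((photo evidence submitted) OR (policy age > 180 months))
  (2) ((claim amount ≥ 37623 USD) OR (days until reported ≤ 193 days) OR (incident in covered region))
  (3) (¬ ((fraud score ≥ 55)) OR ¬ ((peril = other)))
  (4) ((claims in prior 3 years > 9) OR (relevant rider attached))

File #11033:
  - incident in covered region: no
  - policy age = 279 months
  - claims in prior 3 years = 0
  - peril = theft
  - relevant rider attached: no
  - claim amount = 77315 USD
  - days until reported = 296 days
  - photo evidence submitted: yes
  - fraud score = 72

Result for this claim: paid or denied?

Atomic conditions:
  photo evidence submitted: yes → true
  policy age > 180 months: 279 > 180 is true
  claim amount ≥ 37623 USD: 77315 ≥ 37623 is true
  days until reported ≤ 193 days: 296 ≤ 193 is false
  incident in covered region: no → false
  fraud score ≥ 55: 72 ≥ 55 is true
  peril = other: theft == other is false
  claims in prior 3 years > 9: 0 > 9 is false
  relevant rider attached: no → false
Combine:
[1] true OR true = true
[2] true OR false OR false = true
[3.1] NOT true = false
[3.2] NOT false = true
[3] false OR true = true
[4] false OR false = false
[root] true AND true AND true AND false = false
Overall: false → denied

Denied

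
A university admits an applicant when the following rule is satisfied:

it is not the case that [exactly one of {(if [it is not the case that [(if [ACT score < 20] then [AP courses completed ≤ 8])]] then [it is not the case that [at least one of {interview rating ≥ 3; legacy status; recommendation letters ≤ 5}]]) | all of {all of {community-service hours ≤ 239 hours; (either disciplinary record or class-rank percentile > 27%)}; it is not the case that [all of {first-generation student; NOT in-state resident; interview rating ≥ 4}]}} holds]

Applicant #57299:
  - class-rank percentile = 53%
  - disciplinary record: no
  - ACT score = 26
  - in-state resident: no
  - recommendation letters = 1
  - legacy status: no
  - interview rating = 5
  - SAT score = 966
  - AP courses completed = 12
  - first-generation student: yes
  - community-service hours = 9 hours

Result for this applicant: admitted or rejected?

Atomic conditions:
  ACT score < 20: 26 < 20 is false
  AP courses completed ≤ 8: 12 ≤ 8 is false
  interview rating ≥ 3: 5 ≥ 3 is true
  legacy status: no → false
  recommendation letters ≤ 5: 1 ≤ 5 is true
  community-service hours ≤ 239 hours: 9 ≤ 239 is true
  disciplinary record: no → false
  class-rank percentile > 27%: 53 > 27 is true
  first-generation student: yes → true
  NOT in-state resident: no → true
  interview rating ≥ 4: 5 ≥ 4 is true
Combine:
[1.1.1.1] false → false (antecedent false ⇒ implication holds) = true
[1.1.1] NOT true = false
[1.1.2.1] true OR false OR true = true
[1.1.2] NOT true = false
[1.1] false → false (antecedent false ⇒ implication holds) = true
[1.2.1.2] false OR true = true
[1.2.1] true AND true = true
[1.2.2.1] true AND true AND true = true
[1.2.2] NOT true = false
[1.2] true AND false = false
[1] exactly-one(true, false) = true
[root] NOT true = false
Overall: false → rejected

Rejected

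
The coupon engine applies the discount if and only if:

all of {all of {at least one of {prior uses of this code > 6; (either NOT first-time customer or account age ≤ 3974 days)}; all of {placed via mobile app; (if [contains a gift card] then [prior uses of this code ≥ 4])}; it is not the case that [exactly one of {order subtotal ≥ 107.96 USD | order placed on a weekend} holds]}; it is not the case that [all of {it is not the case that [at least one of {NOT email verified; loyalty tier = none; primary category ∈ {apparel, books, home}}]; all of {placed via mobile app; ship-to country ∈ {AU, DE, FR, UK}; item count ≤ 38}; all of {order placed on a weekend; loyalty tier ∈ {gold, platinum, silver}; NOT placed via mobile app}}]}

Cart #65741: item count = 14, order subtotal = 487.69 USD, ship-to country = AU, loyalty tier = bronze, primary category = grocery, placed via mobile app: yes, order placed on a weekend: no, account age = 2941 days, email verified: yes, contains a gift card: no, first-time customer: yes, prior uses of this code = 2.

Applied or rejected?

Atomic conditions:
  prior uses of this code > 6: 2 > 6 is false
  NOT first-time customer: yes → false
  account age ≤ 3974 days: 2941 ≤ 3974 is true
  placed via mobile app: yes → true
  contains a gift card: no → false
  prior uses of this code ≥ 4: 2 ≥ 4 is false
  order subtotal ≥ 107.96 USD: 487.69 ≥ 107.96 is true
  order placed on a weekend: no → false
  NOT email verified: yes → false
  loyalty tier = none: bronze == none is false
  primary category ∈ {apparel, books, home}: grocery is not in the set → false
  ship-to country ∈ {AU, DE, FR, UK}: AU is in the set → true
  item count ≤ 38: 14 ≤ 38 is true
  loyalty tier ∈ {gold, platinum, silver}: bronze is not in the set → false
  NOT placed via mobile app: yes → false
Combine:
[1.1.2] false OR true = true
[1.1] false OR true = true
[1.2.2] false → false (antecedent false ⇒ implication holds) = true
[1.2] true AND true = true
[1.3.1] exactly-one(true, false) = true
[1.3] NOT true = false
[1] true AND true AND false = false
[2.1.1.1] false OR false OR false = false
[2.1.1] NOT false = true
[2.1.2] true AND true AND true = true
[2.1.3] false AND false AND false = false
[2.1] true AND true AND false = false
[2] NOT false = true
[root] false AND true = false
Overall: false → rejected

Rejected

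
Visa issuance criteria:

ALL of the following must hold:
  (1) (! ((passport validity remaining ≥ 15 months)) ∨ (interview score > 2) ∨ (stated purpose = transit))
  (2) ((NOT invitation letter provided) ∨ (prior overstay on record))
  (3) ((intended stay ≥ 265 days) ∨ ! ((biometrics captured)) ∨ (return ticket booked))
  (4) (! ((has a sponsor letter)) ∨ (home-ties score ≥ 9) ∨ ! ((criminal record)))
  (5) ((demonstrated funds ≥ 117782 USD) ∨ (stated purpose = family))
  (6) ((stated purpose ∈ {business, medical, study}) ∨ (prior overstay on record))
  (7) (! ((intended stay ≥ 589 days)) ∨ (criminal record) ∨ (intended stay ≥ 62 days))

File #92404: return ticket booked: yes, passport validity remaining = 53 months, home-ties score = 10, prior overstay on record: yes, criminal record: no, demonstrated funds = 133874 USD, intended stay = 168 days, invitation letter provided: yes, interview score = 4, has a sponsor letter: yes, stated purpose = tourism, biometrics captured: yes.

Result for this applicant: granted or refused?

Granted

Atomic conditions:
  passport validity remaining ≥ 15 months: 53 ≥ 15 is true
  interview score > 2: 4 > 2 is true
  stated purpose = transit: tourism == transit is false
  NOT invitation letter provided: yes → false
  prior overstay on record: yes → true
  intended stay ≥ 265 days: 168 ≥ 265 is false
  biometrics captured: yes → true
  return ticket booked: yes → true
  has a sponsor letter: yes → true
  home-ties score ≥ 9: 10 ≥ 9 is true
  criminal record: no → false
  demonstrated funds ≥ 117782 USD: 133874 ≥ 117782 is true
  stated purpose = family: tourism == family is false
  stated purpose ∈ {business, medical, study}: tourism is not in the set → false
  intended stay ≥ 589 days: 168 ≥ 589 is false
  intended stay ≥ 62 days: 168 ≥ 62 is true
Combine:
[1.1] NOT true = false
[1] false OR true OR false = true
[2] false OR true = true
[3.2] NOT true = false
[3] false OR false OR true = true
[4.1] NOT true = false
[4.3] NOT false = true
[4] false OR true OR true = true
[5] true OR false = true
[6] false OR true = true
[7.1] NOT false = true
[7] true OR false OR true = true
[root] true AND true AND true AND true AND true AND true AND true = true
Overall: true → granted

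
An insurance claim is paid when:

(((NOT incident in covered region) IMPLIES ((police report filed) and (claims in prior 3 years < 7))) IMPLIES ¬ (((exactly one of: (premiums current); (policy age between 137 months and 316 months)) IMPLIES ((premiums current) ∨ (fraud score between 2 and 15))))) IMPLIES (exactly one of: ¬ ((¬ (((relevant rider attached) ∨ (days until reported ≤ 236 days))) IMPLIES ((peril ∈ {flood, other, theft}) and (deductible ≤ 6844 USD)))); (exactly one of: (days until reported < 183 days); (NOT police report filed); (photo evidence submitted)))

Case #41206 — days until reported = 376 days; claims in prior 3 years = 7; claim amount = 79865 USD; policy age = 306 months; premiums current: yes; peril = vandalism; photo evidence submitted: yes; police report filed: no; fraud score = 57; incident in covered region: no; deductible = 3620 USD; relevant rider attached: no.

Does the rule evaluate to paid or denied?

Paid

Atomic conditions:
  NOT incident in covered region: no → true
  police report filed: no → false
  claims in prior 3 years < 7: 7 < 7 is false
  premiums current: yes → true
  policy age between 137 months and 316 months: 306 in [137, 316] is true
  fraud score between 2 and 15: 57 in [2, 15] is false
  relevant rider attached: no → false
  days until reported ≤ 236 days: 376 ≤ 236 is false
  peril ∈ {flood, other, theft}: vandalism is not in the set → false
  deductible ≤ 6844 USD: 3620 ≤ 6844 is true
  days until reported < 183 days: 376 < 183 is false
  NOT police report filed: no → true
  photo evidence submitted: yes → true
Combine:
[1.1.2] false AND false = false
[1.1] true → false = false
[1.2.1.1] exactly-one(true, true) = false
[1.2.1.2] true OR false = true
[1.2.1] false → true (antecedent false ⇒ implication holds) = true
[1.2] NOT true = false
[1] false → false (antecedent false ⇒ implication holds) = true
[2.1.1.1.1] false OR false = false
[2.1.1.1] NOT false = true
[2.1.1.2] false AND true = false
[2.1.1] true → false = false
[2.1] NOT false = true
[2.2] exactly-one(false, true, true) = false
[2] exactly-one(true, false) = true
[root] true → true = true
Overall: true → paid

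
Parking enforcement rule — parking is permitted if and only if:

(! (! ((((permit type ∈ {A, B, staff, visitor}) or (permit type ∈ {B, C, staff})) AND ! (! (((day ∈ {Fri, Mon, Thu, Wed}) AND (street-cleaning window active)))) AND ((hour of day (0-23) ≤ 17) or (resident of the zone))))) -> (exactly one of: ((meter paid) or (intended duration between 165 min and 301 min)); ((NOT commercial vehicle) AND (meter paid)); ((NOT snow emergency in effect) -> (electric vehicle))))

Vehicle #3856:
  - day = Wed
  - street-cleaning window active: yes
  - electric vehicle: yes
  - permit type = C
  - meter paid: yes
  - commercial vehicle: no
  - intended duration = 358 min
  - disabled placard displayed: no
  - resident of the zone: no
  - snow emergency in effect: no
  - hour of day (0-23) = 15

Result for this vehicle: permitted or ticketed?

Ticketed

Atomic conditions:
  permit type ∈ {A, B, staff, visitor}: C is not in the set → false
  permit type ∈ {B, C, staff}: C is in the set → true
  day ∈ {Fri, Mon, Thu, Wed}: Wed is in the set → true
  street-cleaning window active: yes → true
  hour of day (0-23) ≤ 17: 15 ≤ 17 is true
  resident of the zone: no → false
  meter paid: yes → true
  intended duration between 165 min and 301 min: 358 in [165, 301] is false
  NOT commercial vehicle: no → true
  NOT snow emergency in effect: no → true
  electric vehicle: yes → true
Combine:
[1.1.1.1] false OR true = true
[1.1.1.2.1.1] true AND true = true
[1.1.1.2.1] NOT true = false
[1.1.1.2] NOT false = true
[1.1.1.3] true OR false = true
[1.1.1] true AND true AND true = true
[1.1] NOT true = false
[1] NOT false = true
[2.1] true OR false = true
[2.2] true AND true = true
[2.3] true → true = true
[2] exactly-one(true, true, true) = false
[root] true → false = false
Overall: false → ticketed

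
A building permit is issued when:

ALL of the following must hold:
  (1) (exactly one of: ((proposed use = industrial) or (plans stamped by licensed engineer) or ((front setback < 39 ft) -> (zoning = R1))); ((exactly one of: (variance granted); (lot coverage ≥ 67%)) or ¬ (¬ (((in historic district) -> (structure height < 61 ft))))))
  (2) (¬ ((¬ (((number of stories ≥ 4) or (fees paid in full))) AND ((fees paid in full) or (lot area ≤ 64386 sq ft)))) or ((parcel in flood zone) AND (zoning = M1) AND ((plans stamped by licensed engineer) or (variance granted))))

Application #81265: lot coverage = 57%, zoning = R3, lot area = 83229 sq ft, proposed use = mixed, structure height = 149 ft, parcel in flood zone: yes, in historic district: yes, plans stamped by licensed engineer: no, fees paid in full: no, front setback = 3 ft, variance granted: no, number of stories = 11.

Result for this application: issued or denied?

Atomic conditions:
  proposed use = industrial: mixed == industrial is false
  plans stamped by licensed engineer: no → false
  front setback < 39 ft: 3 < 39 is true
  zoning = R1: R3 == R1 is false
  variance granted: no → false
  lot coverage ≥ 67%: 57 ≥ 67 is false
  in historic district: yes → true
  structure height < 61 ft: 149 < 61 is false
  number of stories ≥ 4: 11 ≥ 4 is true
  fees paid in full: no → false
  lot area ≤ 64386 sq ft: 83229 ≤ 64386 is false
  parcel in flood zone: yes → true
  zoning = M1: R3 == M1 is false
Combine:
[1.1.3] true → false = false
[1.1] false OR false OR false = false
[1.2.1] exactly-one(false, false) = false
[1.2.2.1.1] true → false = false
[1.2.2.1] NOT false = true
[1.2.2] NOT true = false
[1.2] false OR false = false
[1] exactly-one(false, false) = false
[2.1.1.1.1] true OR false = true
[2.1.1.1] NOT true = false
[2.1.1.2] false OR false = false
[2.1.1] false AND false = false
[2.1] NOT false = true
[2.2.3] false OR false = false
[2.2] true AND false AND false = false
[2] true OR false = true
[root] false AND true = false
Overall: false → denied

Denied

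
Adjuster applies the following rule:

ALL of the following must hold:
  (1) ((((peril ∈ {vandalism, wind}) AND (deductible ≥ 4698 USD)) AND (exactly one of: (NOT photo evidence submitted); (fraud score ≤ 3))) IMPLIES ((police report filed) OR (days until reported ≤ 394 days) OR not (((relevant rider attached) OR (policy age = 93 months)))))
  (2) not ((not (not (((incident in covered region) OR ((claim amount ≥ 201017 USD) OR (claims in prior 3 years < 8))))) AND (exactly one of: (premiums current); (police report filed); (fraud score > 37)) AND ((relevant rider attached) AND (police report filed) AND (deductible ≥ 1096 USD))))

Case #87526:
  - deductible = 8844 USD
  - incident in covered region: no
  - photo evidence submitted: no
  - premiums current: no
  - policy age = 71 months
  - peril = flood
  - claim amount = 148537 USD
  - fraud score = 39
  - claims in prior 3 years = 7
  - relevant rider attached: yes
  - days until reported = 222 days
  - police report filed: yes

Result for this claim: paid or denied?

Paid

Atomic conditions:
  peril ∈ {vandalism, wind}: flood is not in the set → false
  deductible ≥ 4698 USD: 8844 ≥ 4698 is true
  NOT photo evidence submitted: no → true
  fraud score ≤ 3: 39 ≤ 3 is false
  police report filed: yes → true
  days until reported ≤ 394 days: 222 ≤ 394 is true
  relevant rider attached: yes → true
  policy age = 93 months: 71 == 93 is false
  incident in covered region: no → false
  claim amount ≥ 201017 USD: 148537 ≥ 201017 is false
  claims in prior 3 years < 8: 7 < 8 is true
  premiums current: no → false
  fraud score > 37: 39 > 37 is true
  deductible ≥ 1096 USD: 8844 ≥ 1096 is true
Combine:
[1.1.1] false AND true = false
[1.1.2] exactly-one(true, false) = true
[1.1] false AND true = false
[1.2.3.1] true OR false = true
[1.2.3] NOT true = false
[1.2] true OR true OR false = true
[1] false → true (antecedent false ⇒ implication holds) = true
[2.1.1.1.1.2] false OR true = true
[2.1.1.1.1] false OR true = true
[2.1.1.1] NOT true = false
[2.1.1] NOT false = true
[2.1.2] exactly-one(false, true, true) = false
[2.1.3] true AND true AND true = true
[2.1] true AND false AND true = false
[2] NOT false = true
[root] true AND true = true
Overall: true → paid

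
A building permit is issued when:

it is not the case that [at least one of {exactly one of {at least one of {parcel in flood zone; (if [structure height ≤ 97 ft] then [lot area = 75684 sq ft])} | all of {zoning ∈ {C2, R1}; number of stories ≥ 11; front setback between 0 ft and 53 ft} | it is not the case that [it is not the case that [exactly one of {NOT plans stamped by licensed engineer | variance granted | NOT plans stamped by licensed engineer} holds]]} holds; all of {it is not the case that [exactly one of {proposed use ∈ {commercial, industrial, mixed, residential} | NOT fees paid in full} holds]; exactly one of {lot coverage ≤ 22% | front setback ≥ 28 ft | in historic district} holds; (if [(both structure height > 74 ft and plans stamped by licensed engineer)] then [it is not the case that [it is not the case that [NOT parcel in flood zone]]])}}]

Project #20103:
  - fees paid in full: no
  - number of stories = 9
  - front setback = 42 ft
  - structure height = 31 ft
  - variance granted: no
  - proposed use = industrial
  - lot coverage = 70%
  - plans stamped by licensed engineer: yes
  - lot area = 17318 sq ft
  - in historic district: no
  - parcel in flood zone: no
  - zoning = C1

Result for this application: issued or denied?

Denied

Atomic conditions:
  parcel in flood zone: no → false
  structure height ≤ 97 ft: 31 ≤ 97 is true
  lot area = 75684 sq ft: 17318 == 75684 is false
  zoning ∈ {C2, R1}: C1 is not in the set → false
  number of stories ≥ 11: 9 ≥ 11 is false
  front setback between 0 ft and 53 ft: 42 in [0, 53] is true
  NOT plans stamped by licensed engineer: yes → false
  variance granted: no → false
  proposed use ∈ {commercial, industrial, mixed, residential}: industrial is in the set → true
  NOT fees paid in full: no → true
  lot coverage ≤ 22%: 70 ≤ 22 is false
  front setback ≥ 28 ft: 42 ≥ 28 is true
  in historic district: no → false
  structure height > 74 ft: 31 > 74 is false
  plans stamped by licensed engineer: yes → true
  NOT parcel in flood zone: no → true
Combine:
[1.1.1.2] true → false = false
[1.1.1] false OR false = false
[1.1.2] false AND false AND true = false
[1.1.3.1.1] exactly-one(false, false, false) = false
[1.1.3.1] NOT false = true
[1.1.3] NOT true = false
[1.1] exactly-one(false, false, false) = false
[1.2.1.1] exactly-one(true, true) = false
[1.2.1] NOT false = true
[1.2.2] exactly-one(false, true, false) = true
[1.2.3.1] false AND true = false
[1.2.3.2.1] NOT true = false
[1.2.3.2] NOT false = true
[1.2.3] false → true (antecedent false ⇒ implication holds) = true
[1.2] true AND true AND true = true
[1] false OR true = true
[root] NOT true = false
Overall: false → denied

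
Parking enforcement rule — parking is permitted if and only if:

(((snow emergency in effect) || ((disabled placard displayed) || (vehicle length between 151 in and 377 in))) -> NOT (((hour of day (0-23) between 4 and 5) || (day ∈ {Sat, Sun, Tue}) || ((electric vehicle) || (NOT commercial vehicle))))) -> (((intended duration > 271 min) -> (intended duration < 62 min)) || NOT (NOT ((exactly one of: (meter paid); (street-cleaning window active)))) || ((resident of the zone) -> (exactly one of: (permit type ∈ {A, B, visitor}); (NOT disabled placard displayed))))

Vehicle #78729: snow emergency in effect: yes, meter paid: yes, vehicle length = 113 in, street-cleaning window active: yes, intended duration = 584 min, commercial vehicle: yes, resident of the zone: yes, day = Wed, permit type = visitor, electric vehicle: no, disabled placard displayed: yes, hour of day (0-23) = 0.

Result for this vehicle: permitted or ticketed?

Atomic conditions:
  snow emergency in effect: yes → true
  disabled placard displayed: yes → true
  vehicle length between 151 in and 377 in: 113 in [151, 377] is false
  hour of day (0-23) between 4 and 5: 0 in [4, 5] is false
  day ∈ {Sat, Sun, Tue}: Wed is not in the set → false
  electric vehicle: no → false
  NOT commercial vehicle: yes → false
  intended duration > 271 min: 584 > 271 is true
  intended duration < 62 min: 584 < 62 is false
  meter paid: yes → true
  street-cleaning window active: yes → true
  resident of the zone: yes → true
  permit type ∈ {A, B, visitor}: visitor is in the set → true
  NOT disabled placard displayed: yes → false
Combine:
[1.1.2] true OR false = true
[1.1] true OR true = true
[1.2.1.3] false OR false = false
[1.2.1] false OR false OR false = false
[1.2] NOT false = true
[1] true → true = true
[2.1] true → false = false
[2.2.1.1] exactly-one(true, true) = false
[2.2.1] NOT false = true
[2.2] NOT true = false
[2.3.2] exactly-one(true, false) = true
[2.3] true → true = true
[2] false OR false OR true = true
[root] true → true = true
Overall: true → permitted

Permitted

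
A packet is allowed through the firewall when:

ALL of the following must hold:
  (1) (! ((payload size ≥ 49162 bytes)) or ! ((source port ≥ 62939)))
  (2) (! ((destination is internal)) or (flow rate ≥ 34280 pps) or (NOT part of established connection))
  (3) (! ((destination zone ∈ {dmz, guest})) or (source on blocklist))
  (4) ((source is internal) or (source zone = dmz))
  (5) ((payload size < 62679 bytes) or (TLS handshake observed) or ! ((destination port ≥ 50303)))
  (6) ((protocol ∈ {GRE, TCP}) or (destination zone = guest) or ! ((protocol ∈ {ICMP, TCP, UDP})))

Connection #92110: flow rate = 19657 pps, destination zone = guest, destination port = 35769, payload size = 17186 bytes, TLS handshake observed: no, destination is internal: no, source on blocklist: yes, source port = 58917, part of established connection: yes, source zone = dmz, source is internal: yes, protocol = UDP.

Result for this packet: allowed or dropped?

Atomic conditions:
  payload size ≥ 49162 bytes: 17186 ≥ 49162 is false
  source port ≥ 62939: 58917 ≥ 62939 is false
  destination is internal: no → false
  flow rate ≥ 34280 pps: 19657 ≥ 34280 is false
  NOT part of established connection: yes → false
  destination zone ∈ {dmz, guest}: guest is in the set → true
  source on blocklist: yes → true
  source is internal: yes → true
  source zone = dmz: dmz == dmz is true
  payload size < 62679 bytes: 17186 < 62679 is true
  TLS handshake observed: no → false
  destination port ≥ 50303: 35769 ≥ 50303 is false
  protocol ∈ {GRE, TCP}: UDP is not in the set → false
  destination zone = guest: guest == guest is true
  protocol ∈ {ICMP, TCP, UDP}: UDP is in the set → true
Combine:
[1.1] NOT false = true
[1.2] NOT false = true
[1] true OR true = true
[2.1] NOT false = true
[2] true OR false OR false = true
[3.1] NOT true = false
[3] false OR true = true
[4] true OR true = true
[5.3] NOT false = true
[5] true OR false OR true = true
[6.3] NOT true = false
[6] false OR true OR false = true
[root] true AND true AND true AND true AND true AND true = true
Overall: true → allowed

Allowed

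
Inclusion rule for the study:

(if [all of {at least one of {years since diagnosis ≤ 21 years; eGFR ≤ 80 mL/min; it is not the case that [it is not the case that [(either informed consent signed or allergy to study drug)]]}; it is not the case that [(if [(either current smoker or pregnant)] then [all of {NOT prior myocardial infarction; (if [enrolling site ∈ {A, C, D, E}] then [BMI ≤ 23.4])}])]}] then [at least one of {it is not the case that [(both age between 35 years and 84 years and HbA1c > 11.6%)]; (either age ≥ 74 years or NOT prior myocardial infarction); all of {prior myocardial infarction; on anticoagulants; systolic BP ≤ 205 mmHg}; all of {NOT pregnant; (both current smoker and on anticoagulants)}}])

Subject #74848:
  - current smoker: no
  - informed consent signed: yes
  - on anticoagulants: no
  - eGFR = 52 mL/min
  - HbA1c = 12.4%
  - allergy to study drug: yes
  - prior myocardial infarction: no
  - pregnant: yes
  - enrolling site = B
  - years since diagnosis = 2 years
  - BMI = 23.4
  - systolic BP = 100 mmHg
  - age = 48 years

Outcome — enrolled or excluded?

Atomic conditions:
  years since diagnosis ≤ 21 years: 2 ≤ 21 is true
  eGFR ≤ 80 mL/min: 52 ≤ 80 is true
  informed consent signed: yes → true
  allergy to study drug: yes → true
  current smoker: no → false
  pregnant: yes → true
  NOT prior myocardial infarction: no → true
  enrolling site ∈ {A, C, D, E}: B is not in the set → false
  BMI ≤ 23.4: 23.4 ≤ 23.4 is true
  age between 35 years and 84 years: 48 in [35, 84] is true
  HbA1c > 11.6%: 12.4 > 11.6 is true
  age ≥ 74 years: 48 ≥ 74 is false
  prior myocardial infarction: no → false
  on anticoagulants: no → false
  systolic BP ≤ 205 mmHg: 100 ≤ 205 is true
  NOT pregnant: yes → false
Combine:
[1.1.3.1.1] true OR true = true
[1.1.3.1] NOT true = false
[1.1.3] NOT false = true
[1.1] true OR true OR true = true
[1.2.1.1] false OR true = true
[1.2.1.2.2] false → true (antecedent false ⇒ implication holds) = true
[1.2.1.2] true AND true = true
[1.2.1] true → true = true
[1.2] NOT true = false
[1] true AND false = false
[2.1.1] true AND true = true
[2.1] NOT true = false
[2.2] false OR true = true
[2.3] false AND false AND true = false
[2.4.2] false AND false = false
[2.4] false AND false = false
[2] false OR true OR false OR false = true
[root] false → true (antecedent false ⇒ implication holds) = true
Overall: true → enrolled

Enrolled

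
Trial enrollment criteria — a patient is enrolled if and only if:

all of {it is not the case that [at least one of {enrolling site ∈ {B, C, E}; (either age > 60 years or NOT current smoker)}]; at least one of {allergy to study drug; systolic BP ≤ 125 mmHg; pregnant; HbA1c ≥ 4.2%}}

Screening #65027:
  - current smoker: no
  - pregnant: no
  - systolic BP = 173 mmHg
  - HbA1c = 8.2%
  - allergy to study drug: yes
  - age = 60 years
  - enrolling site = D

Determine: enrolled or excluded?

Excluded

Atomic conditions:
  enrolling site ∈ {B, C, E}: D is not in the set → false
  age > 60 years: 60 > 60 is false
  NOT current smoker: no → true
  allergy to study drug: yes → true
  systolic BP ≤ 125 mmHg: 173 ≤ 125 is false
  pregnant: no → false
  HbA1c ≥ 4.2%: 8.2 ≥ 4.2 is true
Combine:
[1.1.2] false OR true = true
[1.1] false OR true = true
[1] NOT true = false
[2] true OR false OR false OR true = true
[root] false AND true = false
Overall: false → excluded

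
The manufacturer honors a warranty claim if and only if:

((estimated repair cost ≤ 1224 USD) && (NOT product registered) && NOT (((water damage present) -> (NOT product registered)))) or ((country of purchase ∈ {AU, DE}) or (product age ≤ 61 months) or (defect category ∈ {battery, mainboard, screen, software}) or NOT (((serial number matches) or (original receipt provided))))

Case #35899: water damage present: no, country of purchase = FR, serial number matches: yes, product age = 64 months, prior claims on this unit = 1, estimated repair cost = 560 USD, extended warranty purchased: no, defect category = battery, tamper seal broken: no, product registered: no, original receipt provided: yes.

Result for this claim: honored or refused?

Atomic conditions:
  estimated repair cost ≤ 1224 USD: 560 ≤ 1224 is true
  NOT product registered: no → true
  water damage present: no → false
  country of purchase ∈ {AU, DE}: FR is not in the set → false
  product age ≤ 61 months: 64 ≤ 61 is false
  defect category ∈ {battery, mainboard, screen, software}: battery is in the set → true
  serial number matches: yes → true
  original receipt provided: yes → true
Combine:
[1.3.1] false → true (antecedent false ⇒ implication holds) = true
[1.3] NOT true = false
[1] true AND true AND false = false
[2.4.1] true OR true = true
[2.4] NOT true = false
[2] false OR false OR true OR false = true
[root] false OR true = true
Overall: true → honored

Honored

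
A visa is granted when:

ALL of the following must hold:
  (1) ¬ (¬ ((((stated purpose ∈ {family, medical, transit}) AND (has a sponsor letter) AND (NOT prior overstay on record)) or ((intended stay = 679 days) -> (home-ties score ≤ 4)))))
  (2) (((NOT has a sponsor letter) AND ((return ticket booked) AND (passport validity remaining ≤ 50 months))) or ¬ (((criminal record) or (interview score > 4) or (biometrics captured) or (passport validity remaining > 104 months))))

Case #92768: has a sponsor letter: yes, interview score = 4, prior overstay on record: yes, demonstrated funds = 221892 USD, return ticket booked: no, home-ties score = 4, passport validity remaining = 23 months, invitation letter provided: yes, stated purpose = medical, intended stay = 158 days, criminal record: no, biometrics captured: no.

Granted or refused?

Atomic conditions:
  stated purpose ∈ {family, medical, transit}: medical is in the set → true
  has a sponsor letter: yes → true
  NOT prior overstay on record: yes → false
  intended stay = 679 days: 158 == 679 is false
  home-ties score ≤ 4: 4 ≤ 4 is true
  NOT has a sponsor letter: yes → false
  return ticket booked: no → false
  passport validity remaining ≤ 50 months: 23 ≤ 50 is true
  criminal record: no → false
  interview score > 4: 4 > 4 is false
  biometrics captured: no → false
  passport validity remaining > 104 months: 23 > 104 is false
Combine:
[1.1.1.1] true AND true AND false = false
[1.1.1.2] false → true (antecedent false ⇒ implication holds) = true
[1.1.1] false OR true = true
[1.1] NOT true = false
[1] NOT false = true
[2.1.2] false AND true = false
[2.1] false AND false = false
[2.2.1] false OR false OR false OR false = false
[2.2] NOT false = true
[2] false OR true = true
[root] true AND true = true
Overall: true → granted

Granted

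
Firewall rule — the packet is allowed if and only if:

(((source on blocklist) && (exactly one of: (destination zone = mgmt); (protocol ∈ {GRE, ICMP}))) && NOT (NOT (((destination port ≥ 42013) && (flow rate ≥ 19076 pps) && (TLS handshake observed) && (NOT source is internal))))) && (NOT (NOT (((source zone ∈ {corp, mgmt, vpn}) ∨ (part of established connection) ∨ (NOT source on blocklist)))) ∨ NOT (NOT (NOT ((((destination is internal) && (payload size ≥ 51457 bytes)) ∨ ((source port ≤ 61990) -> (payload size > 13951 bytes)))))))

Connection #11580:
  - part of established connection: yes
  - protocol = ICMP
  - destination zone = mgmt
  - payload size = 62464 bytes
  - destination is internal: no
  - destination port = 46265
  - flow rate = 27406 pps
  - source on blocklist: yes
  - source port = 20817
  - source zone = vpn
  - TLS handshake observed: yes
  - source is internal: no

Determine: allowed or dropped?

Dropped

Atomic conditions:
  source on blocklist: yes → true
  destination zone = mgmt: mgmt == mgmt is true
  protocol ∈ {GRE, ICMP}: ICMP is in the set → true
  destination port ≥ 42013: 46265 ≥ 42013 is true
  flow rate ≥ 19076 pps: 27406 ≥ 19076 is true
  TLS handshake observed: yes → true
  NOT source is internal: no → true
  source zone ∈ {corp, mgmt, vpn}: vpn is in the set → true
  part of established connection: yes → true
  NOT source on blocklist: yes → false
  destination is internal: no → false
  payload size ≥ 51457 bytes: 62464 ≥ 51457 is true
  source port ≤ 61990: 20817 ≤ 61990 is true
  payload size > 13951 bytes: 62464 > 13951 is true
Combine:
[1.1.2] exactly-one(true, true) = false
[1.1] true AND false = false
[1.2.1.1] true AND true AND true AND true = true
[1.2.1] NOT true = false
[1.2] NOT false = true
[1] false AND true = false
[2.1.1.1] true OR true OR false = true
[2.1.1] NOT true = false
[2.1] NOT false = true
[2.2.1.1.1.1] false AND true = false
[2.2.1.1.1.2] true → true = true
[2.2.1.1.1] false OR true = true
[2.2.1.1] NOT true = false
[2.2.1] NOT false = true
[2.2] NOT true = false
[2] true OR false = true
[root] false AND true = false
Overall: false → dropped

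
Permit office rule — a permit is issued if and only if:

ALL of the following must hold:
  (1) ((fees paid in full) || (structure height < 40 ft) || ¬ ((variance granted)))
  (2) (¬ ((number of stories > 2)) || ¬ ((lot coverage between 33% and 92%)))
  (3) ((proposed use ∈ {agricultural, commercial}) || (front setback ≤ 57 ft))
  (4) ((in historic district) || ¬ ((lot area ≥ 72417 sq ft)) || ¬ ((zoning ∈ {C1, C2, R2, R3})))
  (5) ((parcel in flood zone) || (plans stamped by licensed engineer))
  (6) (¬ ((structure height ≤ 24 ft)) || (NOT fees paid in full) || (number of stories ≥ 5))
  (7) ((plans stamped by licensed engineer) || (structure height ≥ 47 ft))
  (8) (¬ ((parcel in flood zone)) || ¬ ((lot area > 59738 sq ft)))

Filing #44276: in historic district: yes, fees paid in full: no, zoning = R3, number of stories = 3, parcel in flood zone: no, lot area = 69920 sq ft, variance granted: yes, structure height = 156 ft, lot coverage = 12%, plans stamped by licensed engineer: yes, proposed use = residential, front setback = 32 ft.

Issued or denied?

Denied

Atomic conditions:
  fees paid in full: no → false
  structure height < 40 ft: 156 < 40 is false
  variance granted: yes → true
  number of stories > 2: 3 > 2 is true
  lot coverage between 33% and 92%: 12 in [33, 92] is false
  proposed use ∈ {agricultural, commercial}: residential is not in the set → false
  front setback ≤ 57 ft: 32 ≤ 57 is true
  in historic district: yes → true
  lot area ≥ 72417 sq ft: 69920 ≥ 72417 is false
  zoning ∈ {C1, C2, R2, R3}: R3 is in the set → true
  parcel in flood zone: no → false
  plans stamped by licensed engineer: yes → true
  structure height ≤ 24 ft: 156 ≤ 24 is false
  NOT fees paid in full: no → true
  number of stories ≥ 5: 3 ≥ 5 is false
  structure height ≥ 47 ft: 156 ≥ 47 is true
  lot area > 59738 sq ft: 69920 > 59738 is true
Combine:
[1.3] NOT true = false
[1] false OR false OR false = false
[2.1] NOT true = false
[2.2] NOT false = true
[2] false OR true = true
[3] false OR true = true
[4.2] NOT false = true
[4.3] NOT true = false
[4] true OR true OR false = true
[5] false OR true = true
[6.1] NOT false = true
[6] true OR true OR false = true
[7] true OR true = true
[8.1] NOT false = true
[8.2] NOT true = false
[8] true OR false = true
[root] false AND true AND true AND true AND true AND true AND true AND true = false
Overall: false → denied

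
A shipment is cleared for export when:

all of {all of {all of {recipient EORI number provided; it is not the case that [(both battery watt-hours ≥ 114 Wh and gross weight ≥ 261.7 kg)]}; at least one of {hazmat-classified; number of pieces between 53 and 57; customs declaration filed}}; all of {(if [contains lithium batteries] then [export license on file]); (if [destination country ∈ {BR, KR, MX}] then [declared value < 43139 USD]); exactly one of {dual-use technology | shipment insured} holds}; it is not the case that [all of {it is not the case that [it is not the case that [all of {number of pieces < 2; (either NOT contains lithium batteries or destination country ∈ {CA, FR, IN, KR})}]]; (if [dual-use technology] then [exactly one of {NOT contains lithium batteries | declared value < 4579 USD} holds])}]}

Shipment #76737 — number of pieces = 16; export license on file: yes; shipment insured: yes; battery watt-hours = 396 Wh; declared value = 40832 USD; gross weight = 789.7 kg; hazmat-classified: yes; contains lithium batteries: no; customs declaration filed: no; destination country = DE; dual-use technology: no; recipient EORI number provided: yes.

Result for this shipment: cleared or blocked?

Atomic conditions:
  recipient EORI number provided: yes → true
  battery watt-hours ≥ 114 Wh: 396 ≥ 114 is true
  gross weight ≥ 261.7 kg: 789.7 ≥ 261.7 is true
  hazmat-classified: yes → true
  number of pieces between 53 and 57: 16 in [53, 57] is false
  customs declaration filed: no → false
  contains lithium batteries: no → false
  export license on file: yes → true
  destination country ∈ {BR, KR, MX}: DE is not in the set → false
  declared value < 43139 USD: 40832 < 43139 is true
  dual-use technology: no → false
  shipment insured: yes → true
  number of pieces < 2: 16 < 2 is false
  NOT contains lithium batteries: no → true
  destination country ∈ {CA, FR, IN, KR}: DE is not in the set → false
  declared value < 4579 USD: 40832 < 4579 is false
Combine:
[1.1.2.1] true AND true = true
[1.1.2] NOT true = false
[1.1] true AND false = false
[1.2] true OR false OR false = true
[1] false AND true = false
[2.1] false → true (antecedent false ⇒ implication holds) = true
[2.2] false → true (antecedent false ⇒ implication holds) = true
[2.3] exactly-one(false, true) = true
[2] true AND true AND true = true
[3.1.1.1.1.2] true OR false = true
[3.1.1.1.1] false AND true = false
[3.1.1.1] NOT false = true
[3.1.1] NOT true = false
[3.1.2.2] exactly-one(true, false) = true
[3.1.2] false → true (antecedent false ⇒ implication holds) = true
[3.1] false AND true = false
[3] NOT false = true
[root] false AND true AND true = false
Overall: false → blocked

Blocked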